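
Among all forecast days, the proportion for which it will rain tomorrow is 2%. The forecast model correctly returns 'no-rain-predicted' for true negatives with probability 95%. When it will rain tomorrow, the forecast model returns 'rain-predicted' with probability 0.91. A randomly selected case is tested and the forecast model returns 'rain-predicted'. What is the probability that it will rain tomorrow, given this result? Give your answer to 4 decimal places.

P(H | E) ≈ 0.2708

Write H for 'it will rain tomorrow'. Prior odds H:¬H = 0.02/0.98 = 0.020408. For the 'rain-predicted' outcome, the likelihood ratio is 0.91/0.05 = 18.200.
Posterior odds = 0.020408 × 18.200 = 0.37143, so P(H|E) = 0.37143/(1+0.37143) = 0.2708.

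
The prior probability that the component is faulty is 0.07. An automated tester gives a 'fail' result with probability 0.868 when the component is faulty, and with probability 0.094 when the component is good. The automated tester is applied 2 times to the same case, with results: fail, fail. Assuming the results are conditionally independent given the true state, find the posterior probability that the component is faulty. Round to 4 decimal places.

Posterior P(H) ≈ 0.8652

With H the event that the component is faulty, the joint likelihood of the observed sequence is P(data|H) = 0.868·0.868 = 0.75342 and P(data|¬H) = 0.094·0.094 = 0.0088360.
Bayes: P(H|data) = 0.07·0.75342 / (0.07·0.75342 + 0.93·0.0088360) = 0.052740/0.060957 = 0.8652.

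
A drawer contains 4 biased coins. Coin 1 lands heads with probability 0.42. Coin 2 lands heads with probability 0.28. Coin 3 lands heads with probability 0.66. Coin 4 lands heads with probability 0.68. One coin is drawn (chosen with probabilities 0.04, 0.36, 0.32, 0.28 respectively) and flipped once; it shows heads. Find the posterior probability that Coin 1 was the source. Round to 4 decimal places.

Tabulate prior·likelihood by source: [1] prior 0.04, lik 0.42, product 0.01680; [2] prior 0.36, lik 0.28, product 0.1008; [3] prior 0.32, lik 0.66, product 0.2112; [4] prior 0.28, lik 0.68, product 0.1904.
Normalizing constant = 0.51920; the posterior for Coin 1 is its product over the sum, 0.01680/0.51920 = 0.0324.

Posterior probability ≈ 0.0324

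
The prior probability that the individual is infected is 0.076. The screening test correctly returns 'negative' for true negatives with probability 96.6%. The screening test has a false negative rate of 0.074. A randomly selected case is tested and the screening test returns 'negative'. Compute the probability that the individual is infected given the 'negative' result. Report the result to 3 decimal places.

Write H for 'the individual is infected'. Prior odds H:¬H = 0.076/0.924 = 0.082251. For the 'negative' outcome, the likelihood ratio is 0.074/0.966 = 0.076605.
Posterior odds = 0.082251 × 0.076605 = 0.0063008, so P(H|E) = 0.0063008/(1+0.0063008) = 0.006.

P(H | E) ≈ 0.006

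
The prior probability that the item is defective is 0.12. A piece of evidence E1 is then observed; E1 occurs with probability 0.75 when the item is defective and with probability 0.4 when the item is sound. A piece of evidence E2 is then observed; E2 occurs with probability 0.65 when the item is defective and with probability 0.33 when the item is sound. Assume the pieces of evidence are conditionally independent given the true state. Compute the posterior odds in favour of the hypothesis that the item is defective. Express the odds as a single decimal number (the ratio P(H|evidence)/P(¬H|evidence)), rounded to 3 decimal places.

Prior odds = 0.12/(1−0.12) = 0.13636.
Likelihood ratio for E1 = 0.75/0.4 = 1.8750.
Likelihood ratio for E2 = 0.65/0.33 = 1.9697.
Posterior odds = prior odds × LR₁ × LR₂ = 0.50362.

Posterior odds ≈ 0.504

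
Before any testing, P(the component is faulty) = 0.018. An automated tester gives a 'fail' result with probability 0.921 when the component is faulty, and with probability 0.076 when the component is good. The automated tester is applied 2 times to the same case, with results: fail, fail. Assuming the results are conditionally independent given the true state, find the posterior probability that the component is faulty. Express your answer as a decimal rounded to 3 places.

Posterior P(H) ≈ 0.729

With H the event that the component is faulty, the joint likelihood of the observed sequence is P(data|H) = 0.921·0.921 = 0.84824 and P(data|¬H) = 0.076·0.076 = 0.0057760.
Bayes: P(H|data) = 0.018·0.84824 / (0.018·0.84824 + 0.982·0.0057760) = 0.015268/0.020940 = 0.7291.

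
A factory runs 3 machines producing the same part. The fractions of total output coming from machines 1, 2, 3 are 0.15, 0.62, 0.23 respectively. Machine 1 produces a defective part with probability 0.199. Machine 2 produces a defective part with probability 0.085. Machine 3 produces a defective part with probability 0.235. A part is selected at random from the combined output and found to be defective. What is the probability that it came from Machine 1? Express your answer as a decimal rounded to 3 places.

Posterior probability ≈ 0.219

P(defective|M1) = 0.199; P(defective|M2) = 0.085; P(defective|M3) = 0.235.
Prior × likelihood for each source: 0.15·0.199=0.02985, 0.62·0.085=0.05270, 0.23·0.235=0.05405. Summing gives P(defective) = 0.13660.
P(Machine 1 | defective) = 0.02985 / 0.13660 = 0.219.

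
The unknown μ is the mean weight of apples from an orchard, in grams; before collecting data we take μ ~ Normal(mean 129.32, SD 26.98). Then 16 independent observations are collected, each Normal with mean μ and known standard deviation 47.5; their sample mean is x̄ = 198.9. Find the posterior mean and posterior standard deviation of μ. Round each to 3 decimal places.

Posterior mean ≈ 187.608; posterior SD ≈ 10.869

Prior precision 1/τ₀² = 1/26.98² = 0.00137378; data precision n/σ² = 16/47.5² = 0.00709141.
Posterior precision = 0.00137378 + 0.00709141 = 0.00846519, giving posterior SD = 1/√0.00846519 = 10.869.
Posterior mean = (0.00137378·129.32 + 0.00709141·198.9) / 0.00846519 = 187.608.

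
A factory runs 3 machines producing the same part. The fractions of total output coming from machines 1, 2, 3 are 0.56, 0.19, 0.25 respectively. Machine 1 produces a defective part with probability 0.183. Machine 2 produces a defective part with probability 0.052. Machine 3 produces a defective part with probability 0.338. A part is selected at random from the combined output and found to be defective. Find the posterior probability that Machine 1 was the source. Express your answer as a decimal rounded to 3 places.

P(defective|M1) = 0.183; P(defective|M2) = 0.052; P(defective|M3) = 0.338.
Prior × likelihood for each source: 0.56·0.183=0.1025, 0.19·0.052=0.009880, 0.25·0.338=0.08450. Summing gives P(defective) = 0.19686.
P(Machine 1 | defective) = 0.1025 / 0.19686 = 0.521.

Posterior probability ≈ 0.521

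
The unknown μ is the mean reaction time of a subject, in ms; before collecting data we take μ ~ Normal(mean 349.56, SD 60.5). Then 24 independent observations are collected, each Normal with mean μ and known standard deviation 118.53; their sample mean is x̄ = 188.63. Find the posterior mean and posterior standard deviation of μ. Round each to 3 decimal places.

Posterior mean ≈ 210.819; posterior SD ≈ 22.465

With known σ, the Normal prior is conjugate. Weight on the data is w = (n/σ²)/(n/σ² + 1/τ₀²) = 0.00170826/(0.00170826+0.00027321) = 0.86212.
Posterior mean = w·x̄ + (1−w)·μ₀ = 0.86212·188.63 + 0.13788·349.56 = 210.819. Posterior variance = 1/(0.00170826+0.00027321) = 504.676, so SD = 22.465.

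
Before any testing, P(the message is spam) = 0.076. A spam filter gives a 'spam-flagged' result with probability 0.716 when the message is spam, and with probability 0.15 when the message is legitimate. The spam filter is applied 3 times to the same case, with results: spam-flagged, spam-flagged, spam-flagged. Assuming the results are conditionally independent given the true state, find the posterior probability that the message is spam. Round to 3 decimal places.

Posterior P(H) ≈ 0.899

With H the event that the message is spam, the joint likelihood of the observed sequence is P(data|H) = 0.716·0.716·0.716 = 0.36706 and P(data|¬H) = 0.15·0.15·0.15 = 0.0033750.
Bayes: P(H|data) = 0.076·0.36706 / (0.076·0.36706 + 0.924·0.0033750) = 0.027897/0.031015 = 0.8995.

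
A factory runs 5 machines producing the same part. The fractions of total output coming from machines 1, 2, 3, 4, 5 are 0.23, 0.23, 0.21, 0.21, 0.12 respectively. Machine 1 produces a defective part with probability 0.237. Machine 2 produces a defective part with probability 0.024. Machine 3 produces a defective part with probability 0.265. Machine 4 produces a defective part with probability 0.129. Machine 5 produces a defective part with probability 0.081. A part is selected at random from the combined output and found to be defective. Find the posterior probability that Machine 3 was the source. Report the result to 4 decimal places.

Posterior probability ≈ 0.3649

P(defective|M1) = 0.237; P(defective|M2) = 0.024; P(defective|M3) = 0.265; P(defective|M4) = 0.129; P(defective|M5) = 0.081.
Prior × likelihood for each source: 0.23·0.237=0.05451, 0.23·0.024=0.005520, 0.21·0.265=0.05565, 0.21·0.129=0.02709, 0.12·0.081=0.009720. Summing gives P(defective) = 0.15249.
P(Machine 3 | defective) = 0.05565 / 0.15249 = 0.3649.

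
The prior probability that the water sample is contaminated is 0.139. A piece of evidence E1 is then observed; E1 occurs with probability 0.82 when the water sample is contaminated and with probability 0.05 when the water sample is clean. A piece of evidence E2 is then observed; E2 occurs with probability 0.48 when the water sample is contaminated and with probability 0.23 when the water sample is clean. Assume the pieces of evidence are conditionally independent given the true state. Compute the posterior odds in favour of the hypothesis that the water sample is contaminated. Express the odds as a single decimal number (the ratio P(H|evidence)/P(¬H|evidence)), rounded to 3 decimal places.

Posterior odds ≈ 5.525

Prior odds = 0.139/(1−0.139) = 0.16144. In log-odds, ln(0.16144) = -1.8236.
Add log likelihood ratios: ln(16.400) + ln(2.0870) = 3.5330.
Posterior log-odds = 1.7094, so posterior odds = exp(1.7094) = 5.5255.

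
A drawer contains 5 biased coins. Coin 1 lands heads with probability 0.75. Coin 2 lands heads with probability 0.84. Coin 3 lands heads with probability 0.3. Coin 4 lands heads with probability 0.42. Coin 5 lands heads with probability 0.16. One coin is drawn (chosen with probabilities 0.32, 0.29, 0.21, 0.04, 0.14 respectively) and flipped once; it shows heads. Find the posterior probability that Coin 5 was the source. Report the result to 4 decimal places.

Tabulate prior·likelihood by source: [1] prior 0.32, lik 0.75, product 0.2400; [2] prior 0.29, lik 0.84, product 0.2436; [3] prior 0.21, lik 0.3, product 0.06300; [4] prior 0.04, lik 0.42, product 0.01680; [5] prior 0.14, lik 0.16, product 0.02240.
Normalizing constant = 0.58580; the posterior for Coin 5 is its product over the sum, 0.02240/0.58580 = 0.0382.

Posterior probability ≈ 0.0382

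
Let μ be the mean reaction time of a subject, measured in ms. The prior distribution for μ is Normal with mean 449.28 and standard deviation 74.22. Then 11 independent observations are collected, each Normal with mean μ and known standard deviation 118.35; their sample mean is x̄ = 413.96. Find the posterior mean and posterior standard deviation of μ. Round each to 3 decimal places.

Prior precision 1/τ₀² = 1/74.22² = 0.00018153; data precision n/σ² = 11/118.35² = 0.00078534.
Posterior precision = 0.00018153 + 0.00078534 = 0.00096687, giving posterior SD = 1/√0.00096687 = 32.160.
Posterior mean = (0.00018153·449.28 + 0.00078534·413.96) / 0.00096687 = 420.591.

Posterior mean ≈ 420.591; posterior SD ≈ 32.160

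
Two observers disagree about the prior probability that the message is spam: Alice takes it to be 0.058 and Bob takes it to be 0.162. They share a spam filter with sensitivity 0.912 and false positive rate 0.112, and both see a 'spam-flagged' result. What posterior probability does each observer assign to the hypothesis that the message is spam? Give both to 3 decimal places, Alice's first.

Alice: 0.334; Bob: 0.612

P('+'|H) = 0.912, P('+'|¬H) = 0.112.
Alice: numerator 0.912·0.058 = 0.052896; evidence = 0.052896+0.112·0.942 = 0.15840; posterior = 0.334.
Bob: numerator 0.912·0.162 = 0.14774; evidence = 0.14774+0.112·0.838 = 0.24160; posterior = 0.612.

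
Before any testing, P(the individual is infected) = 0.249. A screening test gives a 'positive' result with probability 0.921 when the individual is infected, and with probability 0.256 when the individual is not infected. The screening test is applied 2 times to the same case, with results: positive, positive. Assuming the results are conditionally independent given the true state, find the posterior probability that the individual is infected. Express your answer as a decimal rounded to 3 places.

Posterior P(H) ≈ 0.811

Let H be the event that the individual is infected; start with P(H) = 0.249. P('positive'|H) = 0.921, P('positive'|¬H) = 0.256.
Update on result 1 ('positive'): P(H) ← 0.921·0.2490 / (0.921·0.2490 + 0.256·0.7510) = 0.22933/0.42158 = 0.5440.
Update on result 2 ('positive'): P(H) ← 0.921·0.5440 / (0.921·0.5440 + 0.256·0.4560) = 0.50100/0.61774 = 0.8110.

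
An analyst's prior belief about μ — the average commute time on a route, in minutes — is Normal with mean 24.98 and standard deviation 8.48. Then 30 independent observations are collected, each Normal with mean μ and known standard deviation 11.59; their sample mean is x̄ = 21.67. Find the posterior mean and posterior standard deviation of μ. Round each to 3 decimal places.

Prior precision 1/τ₀² = 1/8.48² = 0.0139062; data precision n/σ² = 30/11.59² = 0.223334.
Posterior precision = 0.0139062 + 0.223334 = 0.237240, giving posterior SD = 1/√0.237240 = 2.053.
Posterior mean = (0.0139062·24.98 + 0.223334·21.67) / 0.237240 = 21.864.

Posterior mean ≈ 21.864; posterior SD ≈ 2.053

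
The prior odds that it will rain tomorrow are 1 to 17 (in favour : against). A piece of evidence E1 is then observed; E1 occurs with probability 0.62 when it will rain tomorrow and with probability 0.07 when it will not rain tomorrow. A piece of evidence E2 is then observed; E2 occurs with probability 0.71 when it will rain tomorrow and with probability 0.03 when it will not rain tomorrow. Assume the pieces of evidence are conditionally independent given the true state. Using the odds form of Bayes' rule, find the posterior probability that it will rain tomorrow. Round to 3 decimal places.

Posterior probability ≈ 0.925

Prior odds = 1/17 = 0.058824.
Likelihood ratio for E1 = 0.62/0.07 = 8.8571.
Likelihood ratio for E2 = 0.71/0.03 = 23.667.
Posterior odds = prior odds × LR₁ × LR₂ = 12.331.
Posterior probability = odds/(1+odds) = 12.331/13.331 = 0.925.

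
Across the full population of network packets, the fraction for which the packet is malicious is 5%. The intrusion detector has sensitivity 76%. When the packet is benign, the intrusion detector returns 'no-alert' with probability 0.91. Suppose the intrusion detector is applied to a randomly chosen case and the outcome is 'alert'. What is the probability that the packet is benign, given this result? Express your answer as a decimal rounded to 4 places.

P(¬H | E) ≈ 0.6923

Write H for 'the packet is malicious'. Prior odds H:¬H = 0.05/0.95 = 0.052632. For the 'alert' outcome, the likelihood ratio is 0.76/0.09 = 8.4444.
Posterior odds = 0.052632 × 8.4444 = 0.44444, so P(H|E) = 0.44444/(1+0.44444) = 0.3077. Then P(¬H|E) = 1 − 0.3077 = 0.6923.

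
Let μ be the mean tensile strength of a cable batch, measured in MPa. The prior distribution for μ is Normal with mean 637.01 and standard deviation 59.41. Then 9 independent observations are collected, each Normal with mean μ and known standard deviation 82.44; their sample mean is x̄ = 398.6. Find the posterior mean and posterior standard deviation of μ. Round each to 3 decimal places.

Prior precision 1/τ₀² = 1/59.41² = 0.00028332; data precision n/σ² = 9/82.44² = 0.00132424.
Posterior precision = 0.00028332 + 0.00132424 = 0.00160756, giving posterior SD = 1/√0.00160756 = 24.941.
Posterior mean = (0.00028332·637.01 + 0.00132424·398.6) / 0.00160756 = 440.618.

Posterior mean ≈ 440.618; posterior SD ≈ 24.941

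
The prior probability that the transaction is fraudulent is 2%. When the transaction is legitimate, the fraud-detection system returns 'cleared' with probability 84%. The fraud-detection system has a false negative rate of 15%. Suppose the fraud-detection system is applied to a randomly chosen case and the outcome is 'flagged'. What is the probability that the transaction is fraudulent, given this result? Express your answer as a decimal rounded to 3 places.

Let H be the event that the transaction is fraudulent. P(H) = 0.02, so P(¬H) = 0.98. With E the 'flagged' result, P(E|H) = 0.85 and P(E|¬H) = 0.16.
P(E) = 0.85·0.02 + 0.16·0.98 = 0.017000 + 0.15680 = 0.17380.
By Bayes' theorem, P(H|E) = 0.017000 / 0.17380 = 0.098.

P(H | E) ≈ 0.098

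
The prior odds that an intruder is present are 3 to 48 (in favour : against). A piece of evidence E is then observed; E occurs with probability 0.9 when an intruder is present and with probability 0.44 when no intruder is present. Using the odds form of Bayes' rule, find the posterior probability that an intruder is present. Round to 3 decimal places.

Prior odds = 3/48 = 0.062500. In log-odds, ln(0.062500) = -2.7726.
Add log likelihood ratio: ln(2.0455) = 0.71562.
Posterior log-odds = -2.0570, so posterior odds = exp(-2.0570) = 0.12784. Converting, P(H|E) = 0.12784/1.1278 = 0.113.

Posterior probability ≈ 0.113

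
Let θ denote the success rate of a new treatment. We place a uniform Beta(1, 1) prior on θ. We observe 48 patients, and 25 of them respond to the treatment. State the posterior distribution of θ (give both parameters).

Posterior: Beta(26, 24)

Observing 25 successes and 23 failures updates Beta(1, 1) by adding the success and failure counts to the two shape parameters: α = 1+25 = 26, β = 1+23 = 24.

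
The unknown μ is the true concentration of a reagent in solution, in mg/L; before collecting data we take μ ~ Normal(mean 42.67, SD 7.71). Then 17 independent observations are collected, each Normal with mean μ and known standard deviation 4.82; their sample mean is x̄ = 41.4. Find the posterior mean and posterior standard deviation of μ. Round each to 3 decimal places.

Prior precision 1/τ₀² = 1/7.71² = 0.0168225; data precision n/σ² = 17/4.82² = 0.731737.
Posterior precision = 0.0168225 + 0.731737 = 0.748559, giving posterior SD = 1/√0.748559 = 1.156.
Posterior mean = (0.0168225·42.67 + 0.731737·41.4) / 0.748559 = 41.429.

Posterior mean ≈ 41.429; posterior SD ≈ 1.156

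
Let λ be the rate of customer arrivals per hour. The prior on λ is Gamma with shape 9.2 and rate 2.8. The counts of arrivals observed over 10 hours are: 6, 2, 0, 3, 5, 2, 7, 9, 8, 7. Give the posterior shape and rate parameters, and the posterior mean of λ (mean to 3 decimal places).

Posterior: Gamma(shape=58.2, rate=12.8); mean ≈ 4.547

The Poisson likelihood adds the total count to the shape and the number of exposure periods to the rate. Here ∑xᵢ = 49 and n = 10, so shape 9.2→58.2 and rate 2.8→12.8.
Posterior mean = shape/rate = 58.2/12.8 = 4.547.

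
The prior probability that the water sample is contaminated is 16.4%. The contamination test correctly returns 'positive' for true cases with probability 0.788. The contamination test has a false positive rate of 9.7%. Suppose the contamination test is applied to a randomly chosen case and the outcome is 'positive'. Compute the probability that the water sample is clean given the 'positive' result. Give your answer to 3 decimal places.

P(¬H | E) ≈ 0.386

Let H be the event that the water sample is contaminated. P(H) = 0.164, so P(¬H) = 0.836. With E the 'positive' result, P(E|H) = 0.788 and P(E|¬H) = 0.097.
P(E) = 0.788·0.164 + 0.097·0.836 = 0.12923 + 0.081092 = 0.21032.
By Bayes' theorem, P(H|E) = 0.12923 / 0.21032 = 0.614. Hence P(¬H|E) = 1 − 0.614 = 0.386.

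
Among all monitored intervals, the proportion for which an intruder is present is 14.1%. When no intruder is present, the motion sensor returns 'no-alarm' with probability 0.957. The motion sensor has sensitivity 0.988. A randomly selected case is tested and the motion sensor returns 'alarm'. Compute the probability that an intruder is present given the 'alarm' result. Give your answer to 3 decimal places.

Let H be the event that an intruder is present. P(H) = 0.141, so P(¬H) = 0.859. With E the 'alarm' result, P(E|H) = 0.988 and P(E|¬H) = 0.043.
P(E) = 0.988·0.141 + 0.043·0.859 = 0.13931 + 0.036937 = 0.17624.
By Bayes' theorem, P(H|E) = 0.13931 / 0.17624 = 0.790.

P(H | E) ≈ 0.790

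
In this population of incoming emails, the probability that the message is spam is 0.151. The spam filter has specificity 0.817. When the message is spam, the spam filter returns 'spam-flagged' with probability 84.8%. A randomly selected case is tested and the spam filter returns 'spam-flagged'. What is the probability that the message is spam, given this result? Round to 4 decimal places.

P(H | E) ≈ 0.4518

Let H be the event that the message is spam. P(H) = 0.151, so P(¬H) = 0.849. With E the 'spam-flagged' result, P(E|H) = 0.848 and P(E|¬H) = 0.183.
P(E) = 0.848·0.151 + 0.183·0.849 = 0.12805 + 0.15537 = 0.28341.
By Bayes' theorem, P(H|E) = 0.12805 / 0.28341 = 0.4518.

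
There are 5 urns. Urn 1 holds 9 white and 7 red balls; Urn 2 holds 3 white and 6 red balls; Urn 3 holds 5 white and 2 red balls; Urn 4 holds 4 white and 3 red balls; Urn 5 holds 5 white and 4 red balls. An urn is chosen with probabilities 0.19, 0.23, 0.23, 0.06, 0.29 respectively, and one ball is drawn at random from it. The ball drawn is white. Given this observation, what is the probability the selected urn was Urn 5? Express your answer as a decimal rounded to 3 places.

Tabulate prior·likelihood by source: [1] prior 0.19, lik 0.5625, product 0.1069; [2] prior 0.23, lik 0.3333, product 0.07667; [3] prior 0.23, lik 0.7143, product 0.1643; [4] prior 0.06, lik 0.5714, product 0.03429; [5] prior 0.29, lik 0.5556, product 0.1611.
Normalizing constant = 0.54322; the posterior for Urn 5 is its product over the sum, 0.1611/0.54322 = 0.297.

Posterior probability ≈ 0.297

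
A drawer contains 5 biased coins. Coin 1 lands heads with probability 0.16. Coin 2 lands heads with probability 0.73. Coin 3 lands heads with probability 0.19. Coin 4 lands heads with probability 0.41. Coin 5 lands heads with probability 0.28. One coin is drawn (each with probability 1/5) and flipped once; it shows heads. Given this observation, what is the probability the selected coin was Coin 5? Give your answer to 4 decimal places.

Tabulate prior·likelihood by source: [1] prior 0.2, lik 0.16, product 0.03200; [2] prior 0.2, lik 0.73, product 0.1460; [3] prior 0.2, lik 0.19, product 0.03800; [4] prior 0.2, lik 0.41, product 0.08200; [5] prior 0.2, lik 0.28, product 0.05600.
Normalizing constant = 0.35400; the posterior for Coin 5 is its product over the sum, 0.05600/0.35400 = 0.1582.

Posterior probability ≈ 0.1582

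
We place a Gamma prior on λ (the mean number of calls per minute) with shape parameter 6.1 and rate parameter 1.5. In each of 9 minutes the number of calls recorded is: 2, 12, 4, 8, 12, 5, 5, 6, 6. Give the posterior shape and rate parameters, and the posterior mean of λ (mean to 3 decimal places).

Posterior: Gamma(shape=66.1, rate=10.5); mean ≈ 6.295

The Poisson likelihood adds the total count to the shape and the number of exposure periods to the rate. Here ∑xᵢ = 60 and n = 9, so shape 6.1→66.1 and rate 1.5→10.5.
Posterior mean = shape/rate = 66.1/10.5 = 6.295.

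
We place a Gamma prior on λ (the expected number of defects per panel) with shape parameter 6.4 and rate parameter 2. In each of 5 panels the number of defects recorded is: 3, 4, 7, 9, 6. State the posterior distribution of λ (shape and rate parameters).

Posterior: Gamma(shape=35.4, rate=7)

Total count ∑xᵢ = 29 over n = 5 panels.
Gamma is conjugate to the Poisson likelihood: posterior is Gamma(shape = 6.4+29 = 35.4, rate = 2+5 = 7).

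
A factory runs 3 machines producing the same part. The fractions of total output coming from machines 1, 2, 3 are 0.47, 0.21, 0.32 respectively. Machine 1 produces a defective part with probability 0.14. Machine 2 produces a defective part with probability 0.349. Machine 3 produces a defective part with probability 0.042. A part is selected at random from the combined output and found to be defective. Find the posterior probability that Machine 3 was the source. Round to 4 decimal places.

Posterior probability ≈ 0.0881

Tabulate prior·likelihood by source: [1] prior 0.47, lik 0.14, product 0.06580; [2] prior 0.21, lik 0.349, product 0.07329; [3] prior 0.32, lik 0.042, product 0.01344.
Normalizing constant = 0.15253; the posterior for Machine 3 is its product over the sum, 0.01344/0.15253 = 0.0881.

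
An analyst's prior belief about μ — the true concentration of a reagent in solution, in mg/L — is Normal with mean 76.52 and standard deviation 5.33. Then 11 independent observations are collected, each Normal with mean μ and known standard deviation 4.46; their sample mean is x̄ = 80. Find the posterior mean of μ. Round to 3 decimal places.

Posterior mean ≈ 79.792

Prior precision 1/τ₀² = 1/5.33² = 0.0352002; data precision n/σ² = 11/4.46² = 0.552997.
Posterior precision = 0.0352002 + 0.552997 = 0.588197.
Posterior mean = (0.0352002·76.52 + 0.552997·80) / 0.588197 = 79.792.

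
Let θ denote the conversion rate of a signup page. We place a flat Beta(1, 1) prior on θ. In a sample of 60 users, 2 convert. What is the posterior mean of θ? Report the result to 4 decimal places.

Observing 2 successes and 58 failures updates Beta(1, 1) by adding the success and failure counts to the two shape parameters: α = 1+2 = 3, β = 1+58 = 59.
E[θ | data] = 3/(3+59) = 0.0484.

Posterior mean ≈ 0.0484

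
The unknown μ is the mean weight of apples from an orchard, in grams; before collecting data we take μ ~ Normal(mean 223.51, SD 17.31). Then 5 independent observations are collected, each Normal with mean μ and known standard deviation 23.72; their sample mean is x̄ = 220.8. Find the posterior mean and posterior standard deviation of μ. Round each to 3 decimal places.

Posterior mean ≈ 221.540; posterior SD ≈ 9.045

With known σ, the Normal prior is conjugate. Weight on the data is w = (n/σ²)/(n/σ² + 1/τ₀²) = 0.00888670/(0.00888670+0.00333738) = 0.72698.
Posterior mean = w·x̄ + (1−w)·μ₀ = 0.72698·220.8 + 0.27302·223.51 = 221.540. Posterior variance = 1/(0.00888670+0.00333738) = 81.8057, so SD = 9.045.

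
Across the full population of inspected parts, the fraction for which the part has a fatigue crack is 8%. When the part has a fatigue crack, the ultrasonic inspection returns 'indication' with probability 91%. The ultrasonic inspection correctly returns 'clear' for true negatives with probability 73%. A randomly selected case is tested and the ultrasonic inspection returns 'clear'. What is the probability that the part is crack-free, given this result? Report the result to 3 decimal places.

Let H be the event that the part has a fatigue crack. P(H) = 0.08, so P(¬H) = 0.92. With E the 'clear' result, P(E|H) = 0.09 and P(E|¬H) = 0.73.
P(E) = 0.09·0.08 + 0.73·0.92 = 0.0072000 + 0.67160 = 0.67880.
By Bayes' theorem, P(H|E) = 0.0072000 / 0.67880 = 0.011. Hence P(¬H|E) = 1 − 0.011 = 0.989.

P(¬H | E) ≈ 0.989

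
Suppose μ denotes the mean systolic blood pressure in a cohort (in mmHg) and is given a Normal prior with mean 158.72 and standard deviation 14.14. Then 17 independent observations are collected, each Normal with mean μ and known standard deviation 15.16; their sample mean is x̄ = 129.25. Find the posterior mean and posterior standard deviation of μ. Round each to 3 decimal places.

Posterior mean ≈ 131.116; posterior SD ≈ 3.559

Prior precision 1/τ₀² = 1/14.14² = 0.00500151; data precision n/σ² = 17/15.16² = 0.0739691.
Posterior precision = 0.00500151 + 0.0739691 = 0.0789706, giving posterior SD = 1/√0.0789706 = 3.559.
Posterior mean = (0.00500151·158.72 + 0.0739691·129.25) / 0.0789706 = 131.116.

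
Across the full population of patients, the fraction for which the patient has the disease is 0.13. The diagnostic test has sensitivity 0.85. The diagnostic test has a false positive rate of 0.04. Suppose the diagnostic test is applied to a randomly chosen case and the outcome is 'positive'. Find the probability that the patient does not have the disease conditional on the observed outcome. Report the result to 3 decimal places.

Let H be the event that the patient has the disease. P(H) = 0.13, so P(¬H) = 0.87. With E the 'positive' result, P(E|H) = 0.85 and P(E|¬H) = 0.04.
P(E) = 0.85·0.13 + 0.04·0.87 = 0.11050 + 0.034800 = 0.14530.
By Bayes' theorem, P(H|E) = 0.11050 / 0.14530 = 0.760. Hence P(¬H|E) = 1 − 0.760 = 0.240.

P(¬H | E) ≈ 0.240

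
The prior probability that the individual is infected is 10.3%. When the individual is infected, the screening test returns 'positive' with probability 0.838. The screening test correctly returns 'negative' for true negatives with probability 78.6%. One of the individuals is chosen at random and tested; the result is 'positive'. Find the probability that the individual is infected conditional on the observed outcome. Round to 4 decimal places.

P(H | E) ≈ 0.3102

Write H for 'the individual is infected'. Prior odds H:¬H = 0.103/0.897 = 0.11483. For the 'positive' outcome, the likelihood ratio is 0.838/0.214 = 3.9159.
Posterior odds = 0.11483 × 3.9159 = 0.44965, so P(H|E) = 0.44965/(1+0.44965) = 0.3102.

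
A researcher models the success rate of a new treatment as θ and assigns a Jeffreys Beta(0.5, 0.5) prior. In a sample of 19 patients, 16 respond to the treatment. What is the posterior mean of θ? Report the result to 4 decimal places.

The binomial likelihood is conjugate to the Beta prior: with 16 successes and 3 failures, the posterior is Beta(0.5+16, 0.5+3) = Beta(16.5, 3.5).
E[θ | data] = 16.5/(16.5+3.5) = 0.8250.

Posterior mean ≈ 0.8250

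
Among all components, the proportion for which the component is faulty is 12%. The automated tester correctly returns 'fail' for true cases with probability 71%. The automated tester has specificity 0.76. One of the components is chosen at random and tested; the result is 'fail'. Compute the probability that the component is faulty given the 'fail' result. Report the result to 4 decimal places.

Write H for 'the component is faulty'. Prior odds H:¬H = 0.12/0.88 = 0.13636. For the 'fail' outcome, the likelihood ratio is 0.71/0.24 = 2.9583.
Posterior odds = 0.13636 × 2.9583 = 0.40341, so P(H|E) = 0.40341/(1+0.40341) = 0.2874.

P(H | E) ≈ 0.2874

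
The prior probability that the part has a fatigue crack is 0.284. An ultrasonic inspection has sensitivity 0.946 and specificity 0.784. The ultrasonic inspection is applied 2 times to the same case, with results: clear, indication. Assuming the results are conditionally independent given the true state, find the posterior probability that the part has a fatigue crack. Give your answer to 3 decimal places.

Posterior P(H) ≈ 0.107

Let H be the event that the part has a fatigue crack; start with P(H) = 0.284. P('indication'|H) = 0.946, P('indication'|¬H) = 0.216.
Update on result 1 ('clear'): P(H) ← 0.054·0.2840 / (0.054·0.2840 + 0.784·0.7160) = 0.015336/0.57668 = 0.0266.
Update on result 2 ('indication'): P(H) ← 0.946·0.0266 / (0.946·0.0266 + 0.216·0.9734) = 0.025158/0.23541 = 0.1069.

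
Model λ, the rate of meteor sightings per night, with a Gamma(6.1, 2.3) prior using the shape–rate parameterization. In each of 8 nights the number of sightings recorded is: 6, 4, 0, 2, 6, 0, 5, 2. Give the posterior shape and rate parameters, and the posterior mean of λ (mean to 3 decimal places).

Posterior: Gamma(shape=31.1, rate=10.3); mean ≈ 3.019

Total count ∑xᵢ = 25 over n = 8 nights.
Gamma is conjugate to the Poisson likelihood: posterior is Gamma(shape = 6.1+25 = 31.1, rate = 2.3+8 = 10.3).
E[λ | data] = 31.1/10.3 = 3.019.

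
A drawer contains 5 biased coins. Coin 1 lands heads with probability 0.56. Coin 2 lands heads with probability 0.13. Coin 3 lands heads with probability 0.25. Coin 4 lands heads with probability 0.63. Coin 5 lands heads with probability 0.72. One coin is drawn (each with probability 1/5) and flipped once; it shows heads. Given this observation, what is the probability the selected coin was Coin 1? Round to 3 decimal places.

Tabulate prior·likelihood by source: [1] prior 0.2, lik 0.56, product 0.1120; [2] prior 0.2, lik 0.13, product 0.02600; [3] prior 0.2, lik 0.25, product 0.05000; [4] prior 0.2, lik 0.63, product 0.1260; [5] prior 0.2, lik 0.72, product 0.1440.
Normalizing constant = 0.45800; the posterior for Coin 1 is its product over the sum, 0.1120/0.45800 = 0.245.

Posterior probability ≈ 0.245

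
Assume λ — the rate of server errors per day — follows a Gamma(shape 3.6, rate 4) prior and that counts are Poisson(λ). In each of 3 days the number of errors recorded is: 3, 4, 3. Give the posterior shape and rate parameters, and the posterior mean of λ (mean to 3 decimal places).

Posterior: Gamma(shape=13.6, rate=7); mean ≈ 1.943

Total count ∑xᵢ = 10 over n = 3 days.
Gamma is conjugate to the Poisson likelihood: posterior is Gamma(shape = 3.6+10 = 13.6, rate = 4+3 = 7).
E[λ | data] = 13.6/7 = 1.943.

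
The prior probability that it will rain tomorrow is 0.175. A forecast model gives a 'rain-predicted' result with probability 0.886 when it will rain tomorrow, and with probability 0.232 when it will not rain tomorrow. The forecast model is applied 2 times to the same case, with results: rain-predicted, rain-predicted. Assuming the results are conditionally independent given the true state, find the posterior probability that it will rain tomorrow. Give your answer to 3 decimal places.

Posterior P(H) ≈ 0.756

With H the event that it will rain tomorrow, the joint likelihood of the observed sequence is P(data|H) = 0.886·0.886 = 0.78500 and P(data|¬H) = 0.232·0.232 = 0.053824.
Bayes: P(H|data) = 0.175·0.78500 / (0.175·0.78500 + 0.825·0.053824) = 0.13737/0.18178 = 0.7557.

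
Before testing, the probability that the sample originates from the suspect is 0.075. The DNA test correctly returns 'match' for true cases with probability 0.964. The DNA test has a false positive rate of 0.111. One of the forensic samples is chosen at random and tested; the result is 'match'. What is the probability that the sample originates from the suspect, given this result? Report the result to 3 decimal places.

P(H | E) ≈ 0.413

Write H for 'the sample originates from the suspect'. Prior odds H:¬H = 0.075/0.925 = 0.081081. For the 'match' outcome, the likelihood ratio is 0.964/0.111 = 8.6847.
Posterior odds = 0.081081 × 8.6847 = 0.70416, so P(H|E) = 0.70416/(1+0.70416) = 0.413.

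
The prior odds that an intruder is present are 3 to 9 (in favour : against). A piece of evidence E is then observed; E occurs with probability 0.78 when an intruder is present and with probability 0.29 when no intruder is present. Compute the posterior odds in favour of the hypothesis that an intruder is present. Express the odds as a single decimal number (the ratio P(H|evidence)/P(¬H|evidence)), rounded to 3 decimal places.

Posterior odds ≈ 0.897

Prior odds = 3/9 = 0.33333.
Likelihood ratio for E = 0.78/0.29 = 2.6897.
Posterior odds = prior odds × LR = 0.89655.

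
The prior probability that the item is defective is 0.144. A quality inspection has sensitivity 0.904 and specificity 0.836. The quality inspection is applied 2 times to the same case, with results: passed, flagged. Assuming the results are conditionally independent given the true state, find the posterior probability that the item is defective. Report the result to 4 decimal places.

Posterior P(H) ≈ 0.0962

With H the event that the item is defective, the joint likelihood of the observed sequence is P(data|H) = 0.096·0.904 = 0.086784 and P(data|¬H) = 0.836·0.164 = 0.13710.
Bayes: P(H|data) = 0.144·0.086784 / (0.144·0.086784 + 0.856·0.13710) = 0.012497/0.12986 = 0.0962.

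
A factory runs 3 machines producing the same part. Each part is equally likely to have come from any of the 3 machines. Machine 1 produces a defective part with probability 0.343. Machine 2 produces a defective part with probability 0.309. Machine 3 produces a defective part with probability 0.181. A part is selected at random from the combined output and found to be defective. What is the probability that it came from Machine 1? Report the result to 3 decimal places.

Tabulate prior·likelihood by source: [1] prior 0.333333, lik 0.343, product 0.1143; [2] prior 0.333333, lik 0.309, product 0.1030; [3] prior 0.333333, lik 0.181, product 0.06033.
Normalizing constant = 0.27767; the posterior for Machine 1 is its product over the sum, 0.1143/0.27767 = 0.412.

Posterior probability ≈ 0.412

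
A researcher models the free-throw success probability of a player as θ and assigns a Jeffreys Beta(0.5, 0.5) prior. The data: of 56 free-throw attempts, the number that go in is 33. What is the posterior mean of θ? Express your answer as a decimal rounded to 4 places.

The binomial likelihood is conjugate to the Beta prior: with 33 successes and 23 failures, the posterior is Beta(0.5+33, 0.5+23) = Beta(33.5, 23.5).
Posterior mean = α/(α+β) = 33.5/57 = 0.5877.

Posterior mean ≈ 0.5877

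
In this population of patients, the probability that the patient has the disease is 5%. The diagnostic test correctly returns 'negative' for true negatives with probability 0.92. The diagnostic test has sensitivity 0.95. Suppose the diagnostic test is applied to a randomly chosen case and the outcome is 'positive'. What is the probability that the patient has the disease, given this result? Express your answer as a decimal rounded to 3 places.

Let H be the event that the patient has the disease. P(H) = 0.05, so P(¬H) = 0.95. With E the 'positive' result, P(E|H) = 0.95 and P(E|¬H) = 0.08.
P(E) = 0.95·0.05 + 0.08·0.95 = 0.047500 + 0.076000 = 0.12350.
By Bayes' theorem, P(H|E) = 0.047500 / 0.12350 = 0.385.

P(H | E) ≈ 0.385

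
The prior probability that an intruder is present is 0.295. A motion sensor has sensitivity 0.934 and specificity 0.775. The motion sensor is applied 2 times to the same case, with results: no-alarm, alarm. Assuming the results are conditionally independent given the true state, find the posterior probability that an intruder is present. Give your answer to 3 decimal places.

With H the event that an intruder is present, the joint likelihood of the observed sequence is P(data|H) = 0.066·0.934 = 0.061644 and P(data|¬H) = 0.775·0.225 = 0.17438.
Bayes: P(H|data) = 0.295·0.061644 / (0.295·0.061644 + 0.705·0.17438) = 0.018185/0.14112 = 0.1289.

Posterior P(H) ≈ 0.129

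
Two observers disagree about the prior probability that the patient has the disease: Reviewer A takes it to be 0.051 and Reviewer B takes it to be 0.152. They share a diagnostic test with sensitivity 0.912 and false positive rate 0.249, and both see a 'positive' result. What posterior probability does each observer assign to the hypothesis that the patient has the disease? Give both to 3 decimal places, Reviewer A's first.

Reviewer A: 0.164; Reviewer B: 0.396

The likelihood ratio for a 'positive' result is 0.912/0.249 = 3.6627.
Reviewer A: prior odds 0.051/0.949 = 0.053741; posterior odds 0.19683; posterior probability 0.164.
Reviewer B: prior odds 0.152/0.848 = 0.17925; posterior odds 0.65651; posterior probability 0.396.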